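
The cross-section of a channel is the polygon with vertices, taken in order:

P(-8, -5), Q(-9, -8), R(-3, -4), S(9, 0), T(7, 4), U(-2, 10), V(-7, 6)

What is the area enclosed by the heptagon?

Apply the shoelace (surveyor's) formula: 2A = Σ (x_i·y_{i+1} − x_{i+1}·y_i), indices taken mod 7.
Σ = (19) + (12) + (36) + (36) + (78) + (58) + (83) = 322
Area = |Σ|/2 = 161.

161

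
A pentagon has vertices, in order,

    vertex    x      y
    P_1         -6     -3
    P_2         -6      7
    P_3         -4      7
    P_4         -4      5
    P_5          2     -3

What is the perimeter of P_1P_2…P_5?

32

|P_1P_2| = √((0)² + (10)²) = √100 = 10
|P_2P_3| = √((2)² + (0)²) = √4 = 2
|P_3P_4| = √((0)² + (-2)²) = √4 = 2
|P_4P_5| = √((6)² + (-8)²) = √100 = 10
|P_5P_1| = √((-8)² + (0)²) = √64 = 8
Perimeter = 10 + 2 + 2 + 10 + 8 = 32.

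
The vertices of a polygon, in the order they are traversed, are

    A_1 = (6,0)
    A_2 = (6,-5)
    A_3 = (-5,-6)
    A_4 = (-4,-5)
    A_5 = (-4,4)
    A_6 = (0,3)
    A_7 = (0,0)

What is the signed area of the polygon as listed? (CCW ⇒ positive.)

-69

Cross-terms: -30, -61, 1, -36, -12, 0, 0  ⇒  Σ = -138
Signed area = Σ/2 = -69 (negative ⇒ clockwise traversal).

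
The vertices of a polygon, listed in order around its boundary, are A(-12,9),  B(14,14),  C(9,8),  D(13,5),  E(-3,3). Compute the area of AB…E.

Apply the surveyor's formula: 2A = Σ (x_i·y_{i+1} − x_{i+1}·y_i), indices taken mod 5.
A→B: (-12)(14) − (14)(9) = -294
B→C: (14)(8) − (9)(14) = -14
C→D: (9)(5) − (13)(8) = -59
D→E: (13)(3) − (-3)(5) = 54
E→A: (-3)(9) − (-12)(3) = 9
Σ = -304
Area = |Σ|/2 = 152.

152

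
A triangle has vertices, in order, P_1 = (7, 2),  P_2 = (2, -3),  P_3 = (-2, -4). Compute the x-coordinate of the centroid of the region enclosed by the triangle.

7/3

Apply the surveyor's formula. First the cross-terms c_i = x_i·y_{i+1} − x_{i+1}·y_i:
  -25, -14, 24  ⇒  2A = -15, A = -7.5.
Then Σ (x_i + x_{i+1})·c_i = -105, so x̄ = -105 / (6·(-7.5)) = 7/3.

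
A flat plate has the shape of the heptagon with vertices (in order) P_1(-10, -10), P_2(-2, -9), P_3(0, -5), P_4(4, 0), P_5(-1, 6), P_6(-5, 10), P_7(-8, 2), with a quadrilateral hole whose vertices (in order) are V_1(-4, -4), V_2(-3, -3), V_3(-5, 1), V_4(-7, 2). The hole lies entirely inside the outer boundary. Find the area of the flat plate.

149.5

Outer boundary:
Apply Gauss's area formula: 2A = Σ (x_i·y_{i+1} − x_{i+1}·y_i), indices taken mod 7.
Σ = (70) + (10) + (20) + (24) + (20) + (70) + (100) = 314
Area = |Σ|/2 = 157.
Hole:
Apply the shoelace formula: 2A = Σ (x_i·y_{i+1} − x_{i+1}·y_i), indices taken mod 4.
Σ = (0) + (-18) + (-3) + (36) = 15
Area = |Σ|/2 = 7.5.
Net area = 157 − 7.5 = 149.5.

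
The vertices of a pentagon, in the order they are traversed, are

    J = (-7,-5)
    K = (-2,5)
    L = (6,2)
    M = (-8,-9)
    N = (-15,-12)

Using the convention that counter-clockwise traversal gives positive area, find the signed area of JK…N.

-82.5

Σ = (-45) + (-34) + (-38) + (-39) + (-9) = -165
Signed area = Σ/2 = -82.5 (negative ⇒ clockwise traversal).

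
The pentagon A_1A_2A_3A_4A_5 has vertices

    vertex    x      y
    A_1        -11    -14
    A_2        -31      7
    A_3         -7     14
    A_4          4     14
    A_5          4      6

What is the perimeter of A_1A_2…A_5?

98

|A_1A_2| = √((-20)² + (21)²) = √841 = 29
|A_2A_3| = √((24)² + (7)²) = √625 = 25
|A_3A_4| = √((11)² + (0)²) = √121 = 11
|A_4A_5| = √((0)² + (-8)²) = √64 = 8
|A_5A_1| = √((-15)² + (-20)²) = √625 = 25
Perimeter = 29 + 25 + 11 + 8 + 25 = 98.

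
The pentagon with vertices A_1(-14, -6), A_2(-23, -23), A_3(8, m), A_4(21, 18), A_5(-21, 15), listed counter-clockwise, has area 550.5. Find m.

The doubled signed area Σ (x_i y_{i+1} − x_{i+1} y_i) is linear in m.
With m=0 it equals 1541; the coefficient of m is -44 (from the two edges through A_3).
So -44·m + 1541 = 2·550.5 = 1101 ⇒ m = 10.

10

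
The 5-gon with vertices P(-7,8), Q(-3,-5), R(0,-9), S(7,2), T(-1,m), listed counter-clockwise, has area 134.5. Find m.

9

The doubled signed area Σ (x_i y_{i+1} − x_{i+1} y_i) is linear in m.
With m=0 it equals 143; the coefficient of m is 14 (from the two edges through T).
So 14·m + 143 = 2·134.5 = 269 ⇒ m = 9.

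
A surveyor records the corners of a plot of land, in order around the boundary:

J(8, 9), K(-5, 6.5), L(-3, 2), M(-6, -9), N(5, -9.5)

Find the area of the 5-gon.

Apply the shoelace (surveyor's) formula: 2A = Σ (x_i·y_{i+1} − x_{i+1}·y_i), indices taken mod 5.
Σ = (97) + (9.5) + (39) + (102) + (121) = 368.5
Area = |Σ|/2 = 184.25.

184.25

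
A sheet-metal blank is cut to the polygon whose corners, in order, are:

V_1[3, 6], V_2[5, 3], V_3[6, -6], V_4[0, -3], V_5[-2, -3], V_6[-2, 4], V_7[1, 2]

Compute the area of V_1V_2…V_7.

57.5

Σ = (-21) + (-48) + (-18) + (-6) + (-14) + (-8) + (0) = -115
Area = |Σ|/2 = 57.5.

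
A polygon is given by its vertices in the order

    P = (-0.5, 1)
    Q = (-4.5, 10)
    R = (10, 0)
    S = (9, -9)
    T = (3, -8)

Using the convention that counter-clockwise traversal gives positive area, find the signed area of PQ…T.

-118.25

Σ = (-0.5) + (-100) + (-90) + (-45) + (-1) = -236.5
Signed area = Σ/2 = -118.25 (negative ⇒ clockwise traversal).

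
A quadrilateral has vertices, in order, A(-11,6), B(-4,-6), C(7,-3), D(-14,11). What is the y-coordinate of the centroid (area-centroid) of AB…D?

47/72

Apply the shoelace formula. First the cross-terms c_i = x_i·y_{i+1} − x_{i+1}·y_i:
  90, 54, 35, 37  ⇒  2A = 216, A = 108.
Then Σ (y_i + y_{i+1})·c_i = 423, so ȳ = 423 / (6·108) = 47/72.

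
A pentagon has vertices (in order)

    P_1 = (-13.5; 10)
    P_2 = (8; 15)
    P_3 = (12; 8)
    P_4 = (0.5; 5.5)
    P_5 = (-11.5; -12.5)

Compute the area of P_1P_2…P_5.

Apply the shoelace (surveyor's) formula: 2A = Σ (x_i·y_{i+1} − x_{i+1}·y_i), indices taken mod 5.
P_1→P_2: (-13.5)(15) − (8)(10) = -282.5
P_2→P_3: (8)(8) − (12)(15) = -116
P_3→P_4: (12)(5.5) − (0.5)(8) = 62
P_4→P_5: (0.5)(-12.5) − (-11.5)(5.5) = 57
P_5→P_1: (-11.5)(10) − (-13.5)(-12.5) = -283.75
Σ = -563.25
Area = |Σ|/2 = 281.625.

281.625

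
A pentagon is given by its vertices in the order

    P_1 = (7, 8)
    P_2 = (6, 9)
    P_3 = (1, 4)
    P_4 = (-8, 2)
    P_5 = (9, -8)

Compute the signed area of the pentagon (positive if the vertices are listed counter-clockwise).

119

P_1→P_2: (7)(9) − (6)(8) = 15
P_2→P_3: (6)(4) − (1)(9) = 15
P_3→P_4: (1)(2) − (-8)(4) = 34
P_4→P_5: (-8)(-8) − (9)(2) = 46
P_5→P_1: (9)(8) − (7)(-8) = 128
Σ = 238
Signed area = Σ/2 = 119 (positive ⇒ counter-clockwise traversal).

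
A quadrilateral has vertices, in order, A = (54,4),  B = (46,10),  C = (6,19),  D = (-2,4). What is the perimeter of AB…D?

|AB| = √((-8)² + (6)²) = √100 = 10
|BC| = √((-40)² + (9)²) = √1681 = 41
|CD| = √((-8)² + (-15)²) = √289 = 17
|DA| = √((56)² + (0)²) = √3136 = 56
Perimeter = 10 + 41 + 17 + 56 = 124.

124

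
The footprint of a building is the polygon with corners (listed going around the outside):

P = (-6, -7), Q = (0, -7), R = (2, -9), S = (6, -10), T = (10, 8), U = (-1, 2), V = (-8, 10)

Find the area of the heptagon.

194

Σ = (42) + (14) + (34) + (148) + (28) + (6) + (116) = 388
Area = |Σ|/2 = 194.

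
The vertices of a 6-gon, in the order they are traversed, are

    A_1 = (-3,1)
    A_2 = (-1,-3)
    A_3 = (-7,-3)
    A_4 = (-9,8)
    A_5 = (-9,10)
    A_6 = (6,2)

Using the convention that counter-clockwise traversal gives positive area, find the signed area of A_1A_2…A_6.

-87.5

Σ = (10) + (-18) + (-83) + (-18) + (-78) + (12) = -175
Signed area = Σ/2 = -87.5 (negative ⇒ clockwise traversal).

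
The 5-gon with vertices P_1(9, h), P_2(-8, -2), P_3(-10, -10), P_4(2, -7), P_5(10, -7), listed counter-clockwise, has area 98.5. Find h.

Write out the shoelace sum; only the two edges meeting at P_1 involve h:
2·Area = [(10·h − 9·(-7)) + (9·(-2) − (-8)·h)] + 206
       = 18·h + 251 = 197
⇒ h = -3.

-3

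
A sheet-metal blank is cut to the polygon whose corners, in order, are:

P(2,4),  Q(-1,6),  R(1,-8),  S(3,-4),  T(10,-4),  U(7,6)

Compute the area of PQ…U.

Apply Gauss's area formula: 2A = Σ (x_i·y_{i+1} − x_{i+1}·y_i), indices taken mod 6.
P→Q: (2)(6) − (-1)(4) = 16
Q→R: (-1)(-8) − (1)(6) = 2
R→S: (1)(-4) − (3)(-8) = 20
S→T: (3)(-4) − (10)(-4) = 28
T→U: (10)(6) − (7)(-4) = 88
U→P: (7)(4) − (2)(6) = 16
Σ = 170
Area = |Σ|/2 = 85.

85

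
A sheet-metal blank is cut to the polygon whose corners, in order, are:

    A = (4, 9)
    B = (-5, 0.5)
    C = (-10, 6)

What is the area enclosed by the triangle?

Apply the shoelace formula: 2A = Σ (x_i·y_{i+1} − x_{i+1}·y_i), indices taken mod 3.
A→B: (4)(0.5) − (-5)(9) = 47
B→C: (-5)(6) − (-10)(0.5) = -25
C→A: (-10)(9) − (4)(6) = -114
Σ = -92
Area = |Σ|/2 = 46.

46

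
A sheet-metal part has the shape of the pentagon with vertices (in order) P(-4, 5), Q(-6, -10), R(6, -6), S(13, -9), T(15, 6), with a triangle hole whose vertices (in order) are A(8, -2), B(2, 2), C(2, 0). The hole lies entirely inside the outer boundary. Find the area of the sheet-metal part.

Outer boundary:
Apply the surveyor's formula: 2A = Σ (x_i·y_{i+1} − x_{i+1}·y_i), indices taken mod 5.
P→Q: (-4)(-10) − (-6)(5) = 70
Q→R: (-6)(-6) − (6)(-10) = 96
R→S: (6)(-9) − (13)(-6) = 24
S→T: (13)(6) − (15)(-9) = 213
T→P: (15)(5) − (-4)(6) = 99
Σ = 502
Area = |Σ|/2 = 251.
Hole:
Apply the shoelace (surveyor's) formula: 2A = Σ (x_i·y_{i+1} − x_{i+1}·y_i), indices taken mod 3.
Σ = (20) + (-4) + (-4) = 12
Area = |Σ|/2 = 6.
Net area = 251 − 6 = 245.

245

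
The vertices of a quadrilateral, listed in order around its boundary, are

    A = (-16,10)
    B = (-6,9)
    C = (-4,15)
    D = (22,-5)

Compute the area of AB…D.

154

A→B: (-16)(9) − (-6)(10) = -84
B→C: (-6)(15) − (-4)(9) = -54
C→D: (-4)(-5) − (22)(15) = -310
D→A: (22)(10) − (-16)(-5) = 140
Σ = -308
Area = |Σ|/2 = 154.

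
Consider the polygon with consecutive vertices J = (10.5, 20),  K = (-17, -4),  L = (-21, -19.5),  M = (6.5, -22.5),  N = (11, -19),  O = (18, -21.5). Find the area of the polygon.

J→K: (10.5)(-4) − (-17)(20) = 298
K→L: (-17)(-19.5) − (-21)(-4) = 247.5
L→M: (-21)(-22.5) − (6.5)(-19.5) = 599.25
M→N: (6.5)(-19) − (11)(-22.5) = 124
N→O: (11)(-21.5) − (18)(-19) = 105.5
O→J: (18)(20) − (10.5)(-21.5) = 585.75
Σ = 1960
Area = |Σ|/2 = 980.

980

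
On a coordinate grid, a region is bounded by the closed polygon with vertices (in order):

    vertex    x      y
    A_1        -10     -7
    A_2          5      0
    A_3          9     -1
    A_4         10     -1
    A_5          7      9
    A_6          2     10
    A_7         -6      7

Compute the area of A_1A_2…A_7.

183

Apply the surveyor's formula: 2A = Σ (x_i·y_{i+1} − x_{i+1}·y_i), indices taken mod 7.
Σ = (35) + (-5) + (1) + (97) + (52) + (74) + (112) = 366
Area = |Σ|/2 = 183.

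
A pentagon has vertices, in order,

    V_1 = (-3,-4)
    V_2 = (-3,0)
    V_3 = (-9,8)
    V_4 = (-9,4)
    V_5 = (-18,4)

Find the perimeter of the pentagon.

44

|V_1V_2| = √((0)² + (4)²) = √16 = 4
|V_2V_3| = √((-6)² + (8)²) = √100 = 10
|V_3V_4| = √((0)² + (-4)²) = √16 = 4
|V_4V_5| = √((-9)² + (0)²) = √81 = 9
|V_5V_1| = √((15)² + (-8)²) = √289 = 17
Perimeter = 4 + 10 + 4 + 9 + 17 = 44.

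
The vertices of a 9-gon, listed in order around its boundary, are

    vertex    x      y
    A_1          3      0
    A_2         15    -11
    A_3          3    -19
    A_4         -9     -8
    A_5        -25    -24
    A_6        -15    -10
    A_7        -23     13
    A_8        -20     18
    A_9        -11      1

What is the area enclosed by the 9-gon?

Apply Gauss's area formula: 2A = Σ (x_i·y_{i+1} − x_{i+1}·y_i), indices taken mod 9.
A_1→A_2: (3)(-11) − (15)(0) = -33
A_2→A_3: (15)(-19) − (3)(-11) = -252
A_3→A_4: (3)(-8) − (-9)(-19) = -195
A_4→A_5: (-9)(-24) − (-25)(-8) = 16
A_5→A_6: (-25)(-10) − (-15)(-24) = -110
A_6→A_7: (-15)(13) − (-23)(-10) = -425
A_7→A_8: (-23)(18) − (-20)(13) = -154
A_8→A_9: (-20)(1) − (-11)(18) = 178
A_9→A_1: (-11)(0) − (3)(1) = -3
Σ = -978
Area = |Σ|/2 = 489.

489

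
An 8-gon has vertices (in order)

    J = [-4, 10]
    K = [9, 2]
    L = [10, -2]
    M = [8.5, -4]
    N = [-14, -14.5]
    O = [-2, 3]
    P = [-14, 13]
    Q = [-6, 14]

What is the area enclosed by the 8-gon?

Σ = (-98) + (-38) + (-23) + (-179.25) + (-71) + (16) + (-118) + (-4) = -515.25
Area = |Σ|/2 = 257.625.

257.625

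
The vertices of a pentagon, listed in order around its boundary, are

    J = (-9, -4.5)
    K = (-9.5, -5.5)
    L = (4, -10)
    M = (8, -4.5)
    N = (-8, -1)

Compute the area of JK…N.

Σ = (6.75) + (117) + (62) + (-44) + (27) = 168.75
Area = |Σ|/2 = 84.375.

84.375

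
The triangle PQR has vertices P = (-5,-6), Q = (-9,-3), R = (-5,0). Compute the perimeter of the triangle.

16

|PQ| = √((-4)² + (3)²) = √25 = 5
|QR| = √((4)² + (3)²) = √25 = 5
|RP| = √((0)² + (-6)²) = √36 = 6
Perimeter = 5 + 5 + 6 = 16.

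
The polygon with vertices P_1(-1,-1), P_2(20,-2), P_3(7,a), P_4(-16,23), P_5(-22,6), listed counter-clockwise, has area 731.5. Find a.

Write out the shoelace sum; only the two edges meeting at P_3 involve a:
2·Area = [(20·a − 7·(-2)) + (7·23 − (-16)·a)] + 460
       = 36·a + 635 = 1463
⇒ a = 23.

23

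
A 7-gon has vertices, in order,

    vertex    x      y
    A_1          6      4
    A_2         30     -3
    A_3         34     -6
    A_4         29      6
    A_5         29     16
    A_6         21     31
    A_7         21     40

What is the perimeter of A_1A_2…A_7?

118

|A_1A_2| = √((24)² + (-7)²) = √625 = 25
|A_2A_3| = √((4)² + (-3)²) = √25 = 5
|A_3A_4| = √((-5)² + (12)²) = √169 = 13
|A_4A_5| = √((0)² + (10)²) = √100 = 10
|A_5A_6| = √((-8)² + (15)²) = √289 = 17
|A_6A_7| = √((0)² + (9)²) = √81 = 9
|A_7A_1| = √((-15)² + (-36)²) = √1521 = 39
Perimeter = 25 + 5 + 13 + 10 + 17 + 9 + 39 = 118.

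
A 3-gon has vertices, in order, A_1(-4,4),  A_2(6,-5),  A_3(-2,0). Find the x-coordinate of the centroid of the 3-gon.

0

Apply the shoelace (surveyor's) formula. First the cross-terms c_i = x_i·y_{i+1} − x_{i+1}·y_i:
  -4, -10, -8  ⇒  2A = -22, A = -11.
Then Σ (x_i + x_{i+1})·c_i = 0, so x̄ = 0 / (6·(-11)) = 0.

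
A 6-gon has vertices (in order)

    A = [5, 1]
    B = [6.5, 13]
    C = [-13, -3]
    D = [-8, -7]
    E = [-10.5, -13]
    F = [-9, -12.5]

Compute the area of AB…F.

186.625

Apply Gauss's area formula: 2A = Σ (x_i·y_{i+1} − x_{i+1}·y_i), indices taken mod 6.
Σ = (58.5) + (149.5) + (67) + (30.5) + (14.25) + (53.5) = 373.25
Area = |Σ|/2 = 186.625.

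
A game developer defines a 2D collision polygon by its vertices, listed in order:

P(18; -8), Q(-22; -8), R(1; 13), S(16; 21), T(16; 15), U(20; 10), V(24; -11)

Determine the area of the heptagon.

Cross-terms: -320, -278, -187, -96, -140, -460, 6  ⇒  Σ = -1475
Area = |Σ|/2 = 737.5.

737.5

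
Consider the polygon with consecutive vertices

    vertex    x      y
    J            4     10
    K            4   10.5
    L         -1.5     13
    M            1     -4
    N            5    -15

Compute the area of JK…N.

88.875

Apply Gauss's area formula: 2A = Σ (x_i·y_{i+1} − x_{i+1}·y_i), indices taken mod 5.
Σ = (2) + (67.75) + (-7) + (5) + (110) = 177.75
Area = |Σ|/2 = 88.875.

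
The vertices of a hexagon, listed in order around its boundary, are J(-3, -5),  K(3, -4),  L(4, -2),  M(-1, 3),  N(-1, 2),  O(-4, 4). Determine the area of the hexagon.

Apply the shoelace (surveyor's) formula: 2A = Σ (x_i·y_{i+1} − x_{i+1}·y_i), indices taken mod 6.
Cross-terms: 27, 10, 10, 1, 4, 32  ⇒  Σ = 84
Area = |Σ|/2 = 42.

42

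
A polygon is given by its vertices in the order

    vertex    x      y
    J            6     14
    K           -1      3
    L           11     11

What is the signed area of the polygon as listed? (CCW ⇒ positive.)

J→K: (6)(3) − (-1)(14) = 32
K→L: (-1)(11) − (11)(3) = -44
L→J: (11)(14) − (6)(11) = 88
Σ = 76
Signed area = Σ/2 = 38 (positive ⇒ counter-clockwise traversal).

38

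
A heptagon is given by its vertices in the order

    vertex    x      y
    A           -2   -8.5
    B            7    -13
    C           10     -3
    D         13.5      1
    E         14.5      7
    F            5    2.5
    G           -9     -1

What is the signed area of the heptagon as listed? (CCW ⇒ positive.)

Apply Gauss's area formula: 2A = Σ (x_i·y_{i+1} − x_{i+1}·y_i), indices taken mod 7.
Σ = (85.5) + (109) + (50.5) + (80) + (1.25) + (17.5) + (74.5) = 418.25
Signed area = Σ/2 = 209.125 (positive ⇒ counter-clockwise traversal).

209.125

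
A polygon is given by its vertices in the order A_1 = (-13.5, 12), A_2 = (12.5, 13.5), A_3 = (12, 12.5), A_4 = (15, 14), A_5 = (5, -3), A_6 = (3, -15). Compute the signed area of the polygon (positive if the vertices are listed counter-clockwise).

-352.5

Apply Gauss's area formula: 2A = Σ (x_i·y_{i+1} − x_{i+1}·y_i), indices taken mod 6.
Σ = (-332.25) + (-5.75) + (-19.5) + (-115) + (-66) + (-166.5) = -705
Signed area = Σ/2 = -352.5 (negative ⇒ clockwise traversal).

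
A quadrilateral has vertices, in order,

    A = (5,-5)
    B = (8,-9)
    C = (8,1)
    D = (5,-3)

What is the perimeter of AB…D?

|AB| = √((3)² + (-4)²) = √25 = 5
|BC| = √((0)² + (10)²) = √100 = 10
|CD| = √((-3)² + (-4)²) = √25 = 5
|DA| = √((0)² + (-2)²) = √4 = 2
Perimeter = 5 + 10 + 5 + 2 = 22.

22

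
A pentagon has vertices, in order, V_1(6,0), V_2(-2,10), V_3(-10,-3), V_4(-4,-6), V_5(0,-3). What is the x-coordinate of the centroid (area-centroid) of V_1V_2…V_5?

-137/61

Apply the surveyor's formula. First the cross-terms c_i = x_i·y_{i+1} − x_{i+1}·y_i:
  60, 106, 48, 12, 18  ⇒  2A = 244, A = 122.
Then Σ (x_i + x_{i+1})·c_i = -1644, so x̄ = -1644 / (6·122) = -137/61.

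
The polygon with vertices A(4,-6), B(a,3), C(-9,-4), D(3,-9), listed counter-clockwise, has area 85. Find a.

10

The doubled signed area Σ (x_i y_{i+1} − x_{i+1} y_i) is linear in a.
With a=0 it equals 150; the coefficient of a is 2 (from the two edges through B).
So 2·a + 150 = 2·85 = 170 ⇒ a = 10.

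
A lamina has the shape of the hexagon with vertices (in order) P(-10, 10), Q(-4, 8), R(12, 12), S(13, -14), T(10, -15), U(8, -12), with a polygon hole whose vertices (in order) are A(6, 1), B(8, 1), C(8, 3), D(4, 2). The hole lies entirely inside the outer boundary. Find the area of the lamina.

Outer boundary:
Apply the shoelace formula: 2A = Σ (x_i·y_{i+1} − x_{i+1}·y_i), indices taken mod 6.
Σ = (-40) + (-144) + (-324) + (-55) + (0) + (-40) = -603
Area = |Σ|/2 = 301.5.
Hole:
Σ = (-2) + (16) + (4) + (-8) = 10
Area = |Σ|/2 = 5.
Net area = 301.5 − 5 = 296.5.

296.5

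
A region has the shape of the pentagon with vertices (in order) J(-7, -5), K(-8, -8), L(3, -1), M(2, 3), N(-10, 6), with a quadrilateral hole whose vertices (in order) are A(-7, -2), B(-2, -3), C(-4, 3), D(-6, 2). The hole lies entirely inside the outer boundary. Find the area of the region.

79

Outer boundary:
Apply the shoelace (surveyor's) formula: 2A = Σ (x_i·y_{i+1} − x_{i+1}·y_i), indices taken mod 5.
J→K: (-7)(-8) − (-8)(-5) = 16
K→L: (-8)(-1) − (3)(-8) = 32
L→M: (3)(3) − (2)(-1) = 11
M→N: (2)(6) − (-10)(3) = 42
N→J: (-10)(-5) − (-7)(6) = 92
Σ = 193
Area = |Σ|/2 = 96.5.
Hole:
Σ = (17) + (-18) + (10) + (26) = 35
Area = |Σ|/2 = 17.5.
Net area = 96.5 − 17.5 = 79.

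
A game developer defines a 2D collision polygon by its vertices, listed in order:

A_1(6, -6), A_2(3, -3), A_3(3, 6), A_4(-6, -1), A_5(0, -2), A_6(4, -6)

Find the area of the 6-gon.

Apply the shoelace formula: 2A = Σ (x_i·y_{i+1} − x_{i+1}·y_i), indices taken mod 6.
Cross-terms: 0, 27, 33, 12, 8, 12  ⇒  Σ = 92
Area = |Σ|/2 = 46.

46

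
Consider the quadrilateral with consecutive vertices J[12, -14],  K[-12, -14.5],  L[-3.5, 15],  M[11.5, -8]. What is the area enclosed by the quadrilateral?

391.125

Apply the surveyor's formula: 2A = Σ (x_i·y_{i+1} − x_{i+1}·y_i), indices taken mod 4.
Σ = (-342) + (-230.75) + (-144.5) + (-65) = -782.25
Area = |Σ|/2 = 391.125.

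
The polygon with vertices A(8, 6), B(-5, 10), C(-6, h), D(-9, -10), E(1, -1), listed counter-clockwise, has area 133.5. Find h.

1

The doubled signed area Σ (x_i y_{i+1} − x_{i+1} y_i) is linear in h.
With h=0 it equals 263; the coefficient of h is 4 (from the two edges through C).
So 4·h + 263 = 2·133.5 = 267 ⇒ h = 1.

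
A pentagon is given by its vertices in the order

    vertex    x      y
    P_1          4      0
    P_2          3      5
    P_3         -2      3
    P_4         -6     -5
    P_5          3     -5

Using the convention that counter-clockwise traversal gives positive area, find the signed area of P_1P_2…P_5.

66

Σ = (20) + (19) + (28) + (45) + (20) = 132
Signed area = Σ/2 = 66 (positive ⇒ counter-clockwise traversal).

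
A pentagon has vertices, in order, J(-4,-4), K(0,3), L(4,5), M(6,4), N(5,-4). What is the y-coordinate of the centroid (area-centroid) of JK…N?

Apply the surveyor's formula. First the cross-terms c_i = x_i·y_{i+1} − x_{i+1}·y_i:
  -12, -12, -14, -44, -36  ⇒  2A = -118, A = -59.
Then Σ (y_i + y_{i+1})·c_i = 78, so ȳ = 78 / (6·(-59)) = -13/59.

-13/59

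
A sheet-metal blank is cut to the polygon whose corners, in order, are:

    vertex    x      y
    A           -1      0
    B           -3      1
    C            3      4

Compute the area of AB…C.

6

Apply Gauss's area formula: 2A = Σ (x_i·y_{i+1} − x_{i+1}·y_i), indices taken mod 3.
Σ = (-1) + (-15) + (4) = -12
Area = |Σ|/2 = 6.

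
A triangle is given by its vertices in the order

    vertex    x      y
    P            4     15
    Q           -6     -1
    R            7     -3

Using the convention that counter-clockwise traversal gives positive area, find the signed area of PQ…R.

114

Apply the shoelace (surveyor's) formula: 2A = Σ (x_i·y_{i+1} − x_{i+1}·y_i), indices taken mod 3.
P→Q: (4)(-1) − (-6)(15) = 86
Q→R: (-6)(-3) − (7)(-1) = 25
R→P: (7)(15) − (4)(-3) = 117
Σ = 228
Signed area = Σ/2 = 114 (positive ⇒ counter-clockwise traversal).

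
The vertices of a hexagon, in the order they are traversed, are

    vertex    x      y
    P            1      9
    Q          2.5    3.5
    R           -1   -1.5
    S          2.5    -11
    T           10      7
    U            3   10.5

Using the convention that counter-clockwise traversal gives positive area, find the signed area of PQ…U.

Apply Gauss's area formula: 2A = Σ (x_i·y_{i+1} − x_{i+1}·y_i), indices taken mod 6.
P→Q: (1)(3.5) − (2.5)(9) = -19
Q→R: (2.5)(-1.5) − (-1)(3.5) = -0.25
R→S: (-1)(-11) − (2.5)(-1.5) = 14.75
S→T: (2.5)(7) − (10)(-11) = 127.5
T→U: (10)(10.5) − (3)(7) = 84
U→P: (3)(9) − (1)(10.5) = 16.5
Σ = 223.5
Signed area = Σ/2 = 111.75 (positive ⇒ counter-clockwise traversal).

111.75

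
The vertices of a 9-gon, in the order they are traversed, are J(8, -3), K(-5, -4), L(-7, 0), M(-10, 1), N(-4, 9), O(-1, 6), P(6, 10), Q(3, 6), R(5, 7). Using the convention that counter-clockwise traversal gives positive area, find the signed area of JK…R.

Apply Gauss's area formula: 2A = Σ (x_i·y_{i+1} − x_{i+1}·y_i), indices taken mod 9.
J→K: (8)(-4) − (-5)(-3) = -47
K→L: (-5)(0) − (-7)(-4) = -28
L→M: (-7)(1) − (-10)(0) = -7
M→N: (-10)(9) − (-4)(1) = -86
N→O: (-4)(6) − (-1)(9) = -15
O→P: (-1)(10) − (6)(6) = -46
P→Q: (6)(6) − (3)(10) = 6
Q→R: (3)(7) − (5)(6) = -9
R→J: (5)(-3) − (8)(7) = -71
Σ = -303
Signed area = Σ/2 = -151.5 (negative ⇒ clockwise traversal).

-151.5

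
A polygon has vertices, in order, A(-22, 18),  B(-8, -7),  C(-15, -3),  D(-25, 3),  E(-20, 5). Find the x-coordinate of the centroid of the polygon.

Apply Gauss's area formula. First the cross-terms c_i = x_i·y_{i+1} − x_{i+1}·y_i:
  298, -81, -120, -65, -250  ⇒  2A = -218, A = -109.
Then Σ (x_i + x_{i+1})·c_i = 11148, so x̄ = 11148 / (6·(-109)) = -1858/109.

-1858/109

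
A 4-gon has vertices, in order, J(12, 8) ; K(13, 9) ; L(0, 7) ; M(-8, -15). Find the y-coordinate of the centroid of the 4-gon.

88/267

Apply Gauss's area formula. First the cross-terms c_i = x_i·y_{i+1} − x_{i+1}·y_i:
  4, 91, 56, 116  ⇒  2A = 267, A = 133.5.
Then Σ (y_i + y_{i+1})·c_i = 264, so ȳ = 264 / (6·133.5) = 88/267.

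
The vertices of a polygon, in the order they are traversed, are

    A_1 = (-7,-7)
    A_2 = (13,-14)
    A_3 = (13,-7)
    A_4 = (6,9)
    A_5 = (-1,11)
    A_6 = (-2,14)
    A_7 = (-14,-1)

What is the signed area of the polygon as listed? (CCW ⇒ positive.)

A_1→A_2: (-7)(-14) − (13)(-7) = 189
A_2→A_3: (13)(-7) − (13)(-14) = 91
A_3→A_4: (13)(9) − (6)(-7) = 159
A_4→A_5: (6)(11) − (-1)(9) = 75
A_5→A_6: (-1)(14) − (-2)(11) = 8
A_6→A_7: (-2)(-1) − (-14)(14) = 198
A_7→A_1: (-14)(-7) − (-7)(-1) = 91
Σ = 811
Signed area = Σ/2 = 405.5 (positive ⇒ counter-clockwise traversal).

405.5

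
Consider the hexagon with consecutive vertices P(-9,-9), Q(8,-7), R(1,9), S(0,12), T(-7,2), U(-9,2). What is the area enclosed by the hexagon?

P→Q: (-9)(-7) − (8)(-9) = 135
Q→R: (8)(9) − (1)(-7) = 79
R→S: (1)(12) − (0)(9) = 12
S→T: (0)(2) − (-7)(12) = 84
T→U: (-7)(2) − (-9)(2) = 4
U→P: (-9)(-9) − (-9)(2) = 99
Σ = 413
Area = |Σ|/2 = 206.5.

206.5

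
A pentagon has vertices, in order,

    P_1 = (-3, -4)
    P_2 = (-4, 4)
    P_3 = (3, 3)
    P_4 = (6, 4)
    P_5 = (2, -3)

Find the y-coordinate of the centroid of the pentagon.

39/101

Apply the shoelace (surveyor's) formula. First the cross-terms c_i = x_i·y_{i+1} − x_{i+1}·y_i:
  -28, -24, -6, -26, -17  ⇒  2A = -101, A = -50.5.
Then Σ (y_i + y_{i+1})·c_i = -117, so ȳ = -117 / (6·(-50.5)) = 39/101.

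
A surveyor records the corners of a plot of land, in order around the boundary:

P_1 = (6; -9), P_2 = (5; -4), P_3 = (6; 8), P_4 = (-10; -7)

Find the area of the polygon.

Apply the shoelace (surveyor's) formula: 2A = Σ (x_i·y_{i+1} − x_{i+1}·y_i), indices taken mod 4.
Cross-terms: 21, 64, 38, 132  ⇒  Σ = 255
Area = |Σ|/2 = 127.5.

127.5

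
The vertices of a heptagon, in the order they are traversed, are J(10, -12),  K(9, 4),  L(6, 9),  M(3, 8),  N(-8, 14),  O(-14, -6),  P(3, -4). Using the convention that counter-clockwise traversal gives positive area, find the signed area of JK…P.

327

Apply the shoelace (surveyor's) formula: 2A = Σ (x_i·y_{i+1} − x_{i+1}·y_i), indices taken mod 7.
Cross-terms: 148, 57, 21, 106, 244, 74, 4  ⇒  Σ = 654
Signed area = Σ/2 = 327 (positive ⇒ counter-clockwise traversal).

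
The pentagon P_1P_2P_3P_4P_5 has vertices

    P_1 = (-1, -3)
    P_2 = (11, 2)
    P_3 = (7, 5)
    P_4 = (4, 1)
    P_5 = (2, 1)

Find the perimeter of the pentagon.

|P_1P_2| = √((12)² + (5)²) = √169 = 13
|P_2P_3| = √((-4)² + (3)²) = √25 = 5
|P_3P_4| = √((-3)² + (-4)²) = √25 = 5
|P_4P_5| = √((-2)² + (0)²) = √4 = 2
|P_5P_1| = √((-3)² + (-4)²) = √25 = 5
Perimeter = 13 + 5 + 5 + 2 + 5 = 30.

30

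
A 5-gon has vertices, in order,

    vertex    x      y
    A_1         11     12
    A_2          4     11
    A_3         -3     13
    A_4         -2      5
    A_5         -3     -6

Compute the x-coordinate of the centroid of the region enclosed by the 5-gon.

205/113

Apply Gauss's area formula. First the cross-terms c_i = x_i·y_{i+1} − x_{i+1}·y_i:
  73, 85, 11, 27, 30  ⇒  2A = 226, A = 113.
Then Σ (x_i + x_{i+1})·c_i = 1230, so x̄ = 1230 / (6·113) = 205/113.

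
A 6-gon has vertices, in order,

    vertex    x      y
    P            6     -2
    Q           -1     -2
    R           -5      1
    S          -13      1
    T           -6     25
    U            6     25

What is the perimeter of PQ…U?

|PQ| = √((-7)² + (0)²) = √49 = 7
|QR| = √((-4)² + (3)²) = √25 = 5
|RS| = √((-8)² + (0)²) = √64 = 8
|ST| = √((7)² + (24)²) = √625 = 25
|TU| = √((12)² + (0)²) = √144 = 12
|UP| = √((0)² + (-27)²) = √729 = 27
Perimeter = 7 + 5 + 8 + 25 + 12 + 27 = 84.

84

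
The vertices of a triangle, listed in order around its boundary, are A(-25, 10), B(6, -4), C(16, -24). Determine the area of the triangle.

Apply Gauss's area formula: 2A = Σ (x_i·y_{i+1} − x_{i+1}·y_i), indices taken mod 3.
A→B: (-25)(-4) − (6)(10) = 40
B→C: (6)(-24) − (16)(-4) = -80
C→A: (16)(10) − (-25)(-24) = -440
Σ = -480
Area = |Σ|/2 = 240.

240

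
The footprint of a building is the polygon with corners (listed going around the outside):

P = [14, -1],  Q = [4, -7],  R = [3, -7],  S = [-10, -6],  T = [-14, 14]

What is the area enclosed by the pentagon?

297.5

Σ = (-94) + (-7) + (-88) + (-224) + (-182) = -595
Area = |Σ|/2 = 297.5.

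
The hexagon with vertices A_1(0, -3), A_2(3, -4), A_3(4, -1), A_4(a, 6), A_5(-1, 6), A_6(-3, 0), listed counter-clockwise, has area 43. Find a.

1

The doubled signed area Σ (x_i y_{i+1} − x_{i+1} y_i) is linear in a.
With a=0 it equals 79; the coefficient of a is 7 (from the two edges through A_4).
So 7·a + 79 = 2·43 = 86 ⇒ a = 1.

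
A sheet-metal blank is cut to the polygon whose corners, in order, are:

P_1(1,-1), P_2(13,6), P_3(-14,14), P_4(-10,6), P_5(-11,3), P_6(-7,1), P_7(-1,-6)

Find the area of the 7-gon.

Apply the shoelace formula: 2A = Σ (x_i·y_{i+1} − x_{i+1}·y_i), indices taken mod 7.
P_1→P_2: (1)(6) − (13)(-1) = 19
P_2→P_3: (13)(14) − (-14)(6) = 266
P_3→P_4: (-14)(6) − (-10)(14) = 56
P_4→P_5: (-10)(3) − (-11)(6) = 36
P_5→P_6: (-11)(1) − (-7)(3) = 10
P_6→P_7: (-7)(-6) − (-1)(1) = 43
P_7→P_1: (-1)(-1) − (1)(-6) = 7
Σ = 437
Area = |Σ|/2 = 218.5.

218.5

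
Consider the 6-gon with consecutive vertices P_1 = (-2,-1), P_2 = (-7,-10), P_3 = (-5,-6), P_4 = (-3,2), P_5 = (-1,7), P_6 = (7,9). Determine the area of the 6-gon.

44.5

Σ = (13) + (-8) + (-28) + (-19) + (-58) + (11) = -89
Area = |Σ|/2 = 44.5.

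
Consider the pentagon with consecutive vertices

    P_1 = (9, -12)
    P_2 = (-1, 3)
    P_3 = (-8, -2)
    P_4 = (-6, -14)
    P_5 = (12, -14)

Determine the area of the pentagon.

Apply the shoelace (surveyor's) formula: 2A = Σ (x_i·y_{i+1} − x_{i+1}·y_i), indices taken mod 5.
Σ = (15) + (26) + (100) + (252) + (-18) = 375
Area = |Σ|/2 = 187.5.

187.5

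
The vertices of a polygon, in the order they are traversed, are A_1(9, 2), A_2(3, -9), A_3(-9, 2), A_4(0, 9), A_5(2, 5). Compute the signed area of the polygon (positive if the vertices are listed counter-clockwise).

-151

A_1→A_2: (9)(-9) − (3)(2) = -87
A_2→A_3: (3)(2) − (-9)(-9) = -75
A_3→A_4: (-9)(9) − (0)(2) = -81
A_4→A_5: (0)(5) − (2)(9) = -18
A_5→A_1: (2)(2) − (9)(5) = -41
Σ = -302
Signed area = Σ/2 = -151 (negative ⇒ clockwise traversal).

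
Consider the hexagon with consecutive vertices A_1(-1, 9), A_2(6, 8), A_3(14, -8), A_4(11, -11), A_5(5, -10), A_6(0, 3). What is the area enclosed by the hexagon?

162.5

Cross-terms: -62, -160, -66, -55, 15, 3  ⇒  Σ = -325
Area = |Σ|/2 = 162.5.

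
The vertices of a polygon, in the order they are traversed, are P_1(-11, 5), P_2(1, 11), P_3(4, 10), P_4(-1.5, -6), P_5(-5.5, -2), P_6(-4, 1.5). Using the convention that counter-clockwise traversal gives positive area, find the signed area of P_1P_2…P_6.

-109.375

Apply Gauss's area formula: 2A = Σ (x_i·y_{i+1} − x_{i+1}·y_i), indices taken mod 6.
Cross-terms: -126, -34, -9, -30, -16.25, -3.5  ⇒  Σ = -218.75
Signed area = Σ/2 = -109.375 (negative ⇒ clockwise traversal).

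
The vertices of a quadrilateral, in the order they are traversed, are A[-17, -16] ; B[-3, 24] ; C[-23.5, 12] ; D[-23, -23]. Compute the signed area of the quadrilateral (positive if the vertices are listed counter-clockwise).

Apply Gauss's area formula: 2A = Σ (x_i·y_{i+1} − x_{i+1}·y_i), indices taken mod 4.
Σ = (-456) + (528) + (816.5) + (-23) = 865.5
Signed area = Σ/2 = 432.75 (positive ⇒ counter-clockwise traversal).

432.75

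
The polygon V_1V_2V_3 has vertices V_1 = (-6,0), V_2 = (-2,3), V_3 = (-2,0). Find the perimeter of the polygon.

12

|V_1V_2| = √((4)² + (3)²) = √25 = 5
|V_2V_3| = √((0)² + (-3)²) = √9 = 3
|V_3V_1| = √((-4)² + (0)²) = √16 = 4
Perimeter = 5 + 3 + 4 = 12.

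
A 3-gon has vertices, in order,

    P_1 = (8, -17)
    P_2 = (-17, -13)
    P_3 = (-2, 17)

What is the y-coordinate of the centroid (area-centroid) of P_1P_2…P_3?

Apply the shoelace formula. First the cross-terms c_i = x_i·y_{i+1} − x_{i+1}·y_i:
  -393, -315, -102  ⇒  2A = -810, A = -405.
Then Σ (y_i + y_{i+1})·c_i = 10530, so ȳ = 10530 / (6·(-405)) = -13/3.

-13/3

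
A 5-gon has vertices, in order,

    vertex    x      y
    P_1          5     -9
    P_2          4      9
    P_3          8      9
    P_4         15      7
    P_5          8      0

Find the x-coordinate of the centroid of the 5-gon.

Apply the surveyor's formula. First the cross-terms c_i = x_i·y_{i+1} − x_{i+1}·y_i:
  81, -36, -79, -56, -72  ⇒  2A = -162, A = -81.
Then Σ (x_i + x_{i+1})·c_i = -3744, so x̄ = -3744 / (6·(-81)) = 208/27.

208/27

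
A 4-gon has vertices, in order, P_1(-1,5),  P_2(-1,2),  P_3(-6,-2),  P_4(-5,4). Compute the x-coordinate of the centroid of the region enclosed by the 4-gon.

-66/19

Apply the surveyor's formula. First the cross-terms c_i = x_i·y_{i+1} − x_{i+1}·y_i:
  3, 14, -34, -21  ⇒  2A = -38, A = -19.
Then Σ (x_i + x_{i+1})·c_i = 396, so x̄ = 396 / (6·(-19)) = -66/19.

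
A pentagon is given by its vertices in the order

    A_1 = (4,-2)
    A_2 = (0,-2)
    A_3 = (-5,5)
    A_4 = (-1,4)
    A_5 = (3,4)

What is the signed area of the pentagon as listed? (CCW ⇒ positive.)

Apply the shoelace formula: 2A = Σ (x_i·y_{i+1} − x_{i+1}·y_i), indices taken mod 5.
Σ = (-8) + (-10) + (-15) + (-16) + (-22) = -71
Signed area = Σ/2 = -35.5 (negative ⇒ clockwise traversal).

-35.5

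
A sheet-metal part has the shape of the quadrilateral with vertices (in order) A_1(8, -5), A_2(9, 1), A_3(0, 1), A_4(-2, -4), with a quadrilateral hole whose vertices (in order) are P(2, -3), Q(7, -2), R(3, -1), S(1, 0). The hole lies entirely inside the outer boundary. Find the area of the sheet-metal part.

46

Outer boundary:
Apply Gauss's area formula: 2A = Σ (x_i·y_{i+1} − x_{i+1}·y_i), indices taken mod 4.
A_1→A_2: (8)(1) − (9)(-5) = 53
A_2→A_3: (9)(1) − (0)(1) = 9
A_3→A_4: (0)(-4) − (-2)(1) = 2
A_4→A_1: (-2)(-5) − (8)(-4) = 42
Σ = 106
Area = |Σ|/2 = 53.
Hole:
P→Q: (2)(-2) − (7)(-3) = 17
Q→R: (7)(-1) − (3)(-2) = -1
R→S: (3)(0) − (1)(-1) = 1
S→P: (1)(-3) − (2)(0) = -3
Σ = 14
Area = |Σ|/2 = 7.
Net area = 53 − 7 = 46.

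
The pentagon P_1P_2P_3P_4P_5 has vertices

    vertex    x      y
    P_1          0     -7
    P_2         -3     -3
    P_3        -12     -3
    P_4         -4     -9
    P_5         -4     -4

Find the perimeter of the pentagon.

|P_1P_2| = √((-3)² + (4)²) = √25 = 5
|P_2P_3| = √((-9)² + (0)²) = √81 = 9
|P_3P_4| = √((8)² + (-6)²) = √100 = 10
|P_4P_5| = √((0)² + (5)²) = √25 = 5
|P_5P_1| = √((4)² + (-3)²) = √25 = 5
Perimeter = 5 + 9 + 10 + 5 + 5 = 34.

34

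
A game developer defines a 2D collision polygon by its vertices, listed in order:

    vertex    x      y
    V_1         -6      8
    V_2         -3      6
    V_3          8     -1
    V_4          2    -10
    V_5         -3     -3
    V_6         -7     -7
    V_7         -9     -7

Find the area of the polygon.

149.5

Σ = (-12) + (-45) + (-78) + (-36) + (0) + (-14) + (-114) = -299
Area = |Σ|/2 = 149.5.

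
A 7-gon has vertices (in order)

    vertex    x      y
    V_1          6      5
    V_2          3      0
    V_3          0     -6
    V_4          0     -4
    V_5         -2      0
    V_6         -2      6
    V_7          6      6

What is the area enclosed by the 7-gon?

53.5

Apply Gauss's area formula: 2A = Σ (x_i·y_{i+1} − x_{i+1}·y_i), indices taken mod 7.
Σ = (-15) + (-18) + (0) + (-8) + (-12) + (-48) + (-6) = -107
Area = |Σ|/2 = 53.5.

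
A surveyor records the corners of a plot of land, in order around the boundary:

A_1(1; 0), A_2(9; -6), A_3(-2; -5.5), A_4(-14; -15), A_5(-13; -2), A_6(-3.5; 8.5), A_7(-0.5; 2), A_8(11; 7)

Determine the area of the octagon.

217.125

A_1→A_2: (1)(-6) − (9)(0) = -6
A_2→A_3: (9)(-5.5) − (-2)(-6) = -61.5
A_3→A_4: (-2)(-15) − (-14)(-5.5) = -47
A_4→A_5: (-14)(-2) − (-13)(-15) = -167
A_5→A_6: (-13)(8.5) − (-3.5)(-2) = -117.5
A_6→A_7: (-3.5)(2) − (-0.5)(8.5) = -2.75
A_7→A_8: (-0.5)(7) − (11)(2) = -25.5
A_8→A_1: (11)(0) − (1)(7) = -7
Σ = -434.25
Area = |Σ|/2 = 217.125.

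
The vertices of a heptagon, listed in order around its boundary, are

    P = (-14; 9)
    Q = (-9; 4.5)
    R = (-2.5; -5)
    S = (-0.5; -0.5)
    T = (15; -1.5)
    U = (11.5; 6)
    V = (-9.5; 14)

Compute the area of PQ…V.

Apply the shoelace (surveyor's) formula: 2A = Σ (x_i·y_{i+1} − x_{i+1}·y_i), indices taken mod 7.
P→Q: (-14)(4.5) − (-9)(9) = 18
Q→R: (-9)(-5) − (-2.5)(4.5) = 56.25
R→S: (-2.5)(-0.5) − (-0.5)(-5) = -1.25
S→T: (-0.5)(-1.5) − (15)(-0.5) = 8.25
T→U: (15)(6) − (11.5)(-1.5) = 107.25
U→V: (11.5)(14) − (-9.5)(6) = 218
V→P: (-9.5)(9) − (-14)(14) = 110.5
Σ = 517
Area = |Σ|/2 = 258.5.

258.5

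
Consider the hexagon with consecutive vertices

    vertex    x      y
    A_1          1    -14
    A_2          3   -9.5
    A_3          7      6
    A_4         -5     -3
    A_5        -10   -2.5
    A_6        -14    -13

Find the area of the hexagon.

206.25

Apply the shoelace (surveyor's) formula: 2A = Σ (x_i·y_{i+1} − x_{i+1}·y_i), indices taken mod 6.
Σ = (32.5) + (84.5) + (9) + (-17.5) + (95) + (209) = 412.5
Area = |Σ|/2 = 206.25.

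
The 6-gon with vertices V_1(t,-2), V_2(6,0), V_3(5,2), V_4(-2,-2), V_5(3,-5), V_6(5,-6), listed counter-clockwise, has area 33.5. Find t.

Write out the shoelace sum; only the two edges meeting at V_1 involve t:
2·Area = [(5·(-2) − t·(-6)) + (t·0 − 6·(-2))] + 29
       = 6·t + 31 = 67
⇒ t = 6.

6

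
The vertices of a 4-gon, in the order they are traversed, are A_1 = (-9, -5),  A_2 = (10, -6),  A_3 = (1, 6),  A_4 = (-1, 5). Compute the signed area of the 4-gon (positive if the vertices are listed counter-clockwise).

Apply the surveyor's formula: 2A = Σ (x_i·y_{i+1} − x_{i+1}·y_i), indices taken mod 4.
A_1→A_2: (-9)(-6) − (10)(-5) = 104
A_2→A_3: (10)(6) − (1)(-6) = 66
A_3→A_4: (1)(5) − (-1)(6) = 11
A_4→A_1: (-1)(-5) − (-9)(5) = 50
Σ = 231
Signed area = Σ/2 = 115.5 (positive ⇒ counter-clockwise traversal).

115.5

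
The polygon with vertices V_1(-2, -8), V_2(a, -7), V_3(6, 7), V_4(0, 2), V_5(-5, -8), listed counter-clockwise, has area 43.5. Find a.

Write out the shoelace sum; only the two edges meeting at V_2 involve a:
2·Area = [((-2)·(-7) − a·(-8)) + (a·7 − 6·(-7))] + 46
       = 15·a + 102 = 87
⇒ a = -1.

-1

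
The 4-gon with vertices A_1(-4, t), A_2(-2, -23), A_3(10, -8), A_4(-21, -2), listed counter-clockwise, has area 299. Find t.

-24

Write out the shoelace sum; only the two edges meeting at A_1 involve t:
2·Area = [((-21)·t − (-4)·(-2)) + ((-4)·(-23) − (-2)·t)] + 58
       = -19·t + 142 = 598
⇒ t = -24.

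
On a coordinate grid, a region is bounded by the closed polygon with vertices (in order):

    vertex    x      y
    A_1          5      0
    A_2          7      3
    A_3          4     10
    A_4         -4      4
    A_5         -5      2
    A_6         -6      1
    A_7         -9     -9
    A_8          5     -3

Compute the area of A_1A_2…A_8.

Apply the surveyor's formula: 2A = Σ (x_i·y_{i+1} − x_{i+1}·y_i), indices taken mod 8.
Σ = (15) + (58) + (56) + (12) + (7) + (63) + (72) + (15) = 298
Area = |Σ|/2 = 149.

149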